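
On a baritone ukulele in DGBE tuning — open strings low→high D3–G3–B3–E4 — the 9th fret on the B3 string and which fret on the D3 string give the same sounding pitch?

Fret 9 on B3 is MIDI 59 + 9 = 68 (G#4). On the D3 string (open MIDI 50), that pitch is 68 − 50 = fret 18.

18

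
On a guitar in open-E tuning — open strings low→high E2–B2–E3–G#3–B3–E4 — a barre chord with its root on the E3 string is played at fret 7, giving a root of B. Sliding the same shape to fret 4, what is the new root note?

G#

Moving from fret 7 to fret 4 shifts the root by -3 semitones.
B down 3 semitones is G#.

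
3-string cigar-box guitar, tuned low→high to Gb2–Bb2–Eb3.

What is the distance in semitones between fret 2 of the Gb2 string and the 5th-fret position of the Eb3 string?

Gb2 at fret 2 → Ab2 (MIDI 44); Eb3 at fret 5 → Ab3 (MIDI 56).
44 − 56 = -12, so the two pitches are 12 semitones apart, with Ab3 the higher.

12 semitones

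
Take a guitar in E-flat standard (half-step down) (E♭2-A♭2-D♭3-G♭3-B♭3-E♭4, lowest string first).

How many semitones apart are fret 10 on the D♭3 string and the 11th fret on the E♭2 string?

D♭3 at fret 10 → B3 (MIDI 59); E♭2 at fret 11 → D3 (MIDI 50).
59 − 50 = 9, so the two pitches are 9 semitones apart, with B3 the higher.

9 semitones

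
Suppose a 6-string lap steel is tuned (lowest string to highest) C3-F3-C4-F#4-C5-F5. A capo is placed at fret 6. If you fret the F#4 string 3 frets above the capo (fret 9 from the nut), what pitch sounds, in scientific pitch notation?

The capo raises the open F#4 by 6 semitones to C5; fretting 3 more gives F#4 + 6 + 3 = F#4 + 9 semitones = D#5.

D#5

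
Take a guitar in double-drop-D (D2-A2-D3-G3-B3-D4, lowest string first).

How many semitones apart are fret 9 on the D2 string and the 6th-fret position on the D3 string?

D2 at fret 9 → B2 (MIDI 47); D3 at fret 6 → G#3 (MIDI 56).
47 − 56 = -9, so the two pitches are 9 semitones apart, with G#3 the higher.

9 semitones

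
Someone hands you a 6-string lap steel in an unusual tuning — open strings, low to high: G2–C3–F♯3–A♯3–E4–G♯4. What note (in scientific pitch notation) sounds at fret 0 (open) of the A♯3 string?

Fret 0 is the open string itself, so the pitch is just A♯3.
(Equivalently spelled B♭3.)

A♯3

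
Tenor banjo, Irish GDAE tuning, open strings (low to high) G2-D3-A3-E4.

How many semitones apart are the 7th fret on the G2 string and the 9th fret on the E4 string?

23 semitones

G2 at fret 7 → D3 (MIDI 50); E4 at fret 9 → C♯5 (MIDI 73).
50 − 73 = -23, so the two pitches are 23 semitones apart, with C♯5 the higher.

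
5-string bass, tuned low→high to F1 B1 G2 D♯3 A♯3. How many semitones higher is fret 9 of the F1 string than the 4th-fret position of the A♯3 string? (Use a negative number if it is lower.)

-24 semitones

F1 at fret 9 → D2 (MIDI 38); A♯3 at fret 4 → D4 (MIDI 62).
38 − 62 = -24, so the two pitches are 24 semitones apart.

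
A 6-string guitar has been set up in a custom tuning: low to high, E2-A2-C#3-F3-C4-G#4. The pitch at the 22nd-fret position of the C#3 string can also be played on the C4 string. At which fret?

Fret 22 on C#3 is MIDI 49 + 22 = 71 (B4). On the C4 string (open MIDI 60), that pitch is 71 − 60 = fret 11.

11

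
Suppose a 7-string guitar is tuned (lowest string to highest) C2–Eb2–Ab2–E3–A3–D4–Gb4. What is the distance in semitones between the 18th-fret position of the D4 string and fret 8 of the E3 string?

20 semitones

D4 at fret 18 → Ab5 (MIDI 80); E3 at fret 8 → C4 (MIDI 60).
80 − 60 = 20, so the two pitches are 20 semitones apart, with Ab5 the higher.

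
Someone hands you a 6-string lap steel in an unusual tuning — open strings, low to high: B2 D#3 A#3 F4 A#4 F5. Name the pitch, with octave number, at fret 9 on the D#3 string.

C4

The open D#3 string plus 9 semitones: D#–E–F–F#–G–G#–A–A#–B–C.
The walk passes from B into C once, so the octave number goes from 3 to 4.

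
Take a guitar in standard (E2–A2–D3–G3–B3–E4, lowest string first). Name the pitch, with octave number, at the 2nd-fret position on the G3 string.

A3

Each fret is one semitone, so G3 + 2 = A3.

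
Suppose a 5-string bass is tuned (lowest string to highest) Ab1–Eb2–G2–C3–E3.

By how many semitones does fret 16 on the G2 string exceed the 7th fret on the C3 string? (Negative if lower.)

G2 at fret 16 → B3 (MIDI 59); C3 at fret 7 → G3 (MIDI 55).
59 − 55 = 4, so the two pitches are 4 semitones apart.

4 semitones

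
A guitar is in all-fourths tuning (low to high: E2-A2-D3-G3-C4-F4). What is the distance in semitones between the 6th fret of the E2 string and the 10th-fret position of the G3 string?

19 semitones

E2 at fret 6 → A#2 (MIDI 46); G3 at fret 10 → F4 (MIDI 65).
46 − 65 = -19, so the two pitches are 19 semitones apart, with F4 the higher.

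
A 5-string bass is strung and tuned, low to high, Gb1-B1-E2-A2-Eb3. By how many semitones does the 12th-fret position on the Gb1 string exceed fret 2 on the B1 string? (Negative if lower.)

5 semitones

Gb1 at fret 12 → Gb2 (MIDI 42); B1 at fret 2 → Db2 (MIDI 37).
42 − 37 = 5, so the two pitches are 5 semitones apart.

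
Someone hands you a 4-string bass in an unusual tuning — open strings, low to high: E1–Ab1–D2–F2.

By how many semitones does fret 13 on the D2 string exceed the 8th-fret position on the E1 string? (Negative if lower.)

D2 at fret 13 → Eb3 (MIDI 51); E1 at fret 8 → C2 (MIDI 36).
51 − 36 = 15, so the two pitches are 15 semitones apart.

15 semitones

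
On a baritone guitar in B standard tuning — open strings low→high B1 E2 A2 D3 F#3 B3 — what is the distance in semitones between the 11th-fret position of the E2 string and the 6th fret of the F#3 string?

9 semitones

E2 at fret 11 → D#3 (MIDI 51); F#3 at fret 6 → C4 (MIDI 60).
51 − 60 = -9, so the two pitches are 9 semitones apart, with C4 the higher.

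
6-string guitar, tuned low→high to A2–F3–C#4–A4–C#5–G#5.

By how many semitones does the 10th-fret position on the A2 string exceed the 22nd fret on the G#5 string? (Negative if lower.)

A2 at fret 10 → G3 (MIDI 55); G#5 at fret 22 → F#7 (MIDI 102).
55 − 102 = -47, so the two pitches are 47 semitones apart.

-47 semitones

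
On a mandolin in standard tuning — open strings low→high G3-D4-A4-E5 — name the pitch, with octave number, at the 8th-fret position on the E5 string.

E5 is MIDI 76. Adding 8 gives 84, which is C6.

C6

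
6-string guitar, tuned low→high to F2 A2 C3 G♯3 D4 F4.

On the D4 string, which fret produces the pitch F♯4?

F♯4 is 4 semitones above the open D4 (D–D#–E–F–F#), so it sits at fret 4.

4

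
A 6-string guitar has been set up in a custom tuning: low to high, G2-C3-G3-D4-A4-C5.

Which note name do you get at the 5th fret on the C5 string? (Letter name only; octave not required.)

Each fret is one semitone, so C5 + 5 = F.

F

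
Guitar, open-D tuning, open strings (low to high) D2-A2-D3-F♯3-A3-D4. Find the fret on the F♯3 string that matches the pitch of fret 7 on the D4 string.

Fret 7 on D4 is MIDI 62 + 7 = 69 (A4). On the F♯3 string (open MIDI 54), that pitch is 69 − 54 = fret 15.

15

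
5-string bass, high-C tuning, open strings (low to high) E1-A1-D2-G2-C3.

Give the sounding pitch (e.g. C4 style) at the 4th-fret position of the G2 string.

B2

The open G2 string plus 4 semitones: G–G#–A–A#–B.
No B→C boundary is crossed, so the octave stays at 2.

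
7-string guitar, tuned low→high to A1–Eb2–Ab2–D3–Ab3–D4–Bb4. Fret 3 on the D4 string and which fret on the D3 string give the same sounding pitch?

15

Fret 3 on D4 is MIDI 62 + 3 = 65 (F4). On the D3 string (open MIDI 50), that pitch is 65 − 50 = fret 15.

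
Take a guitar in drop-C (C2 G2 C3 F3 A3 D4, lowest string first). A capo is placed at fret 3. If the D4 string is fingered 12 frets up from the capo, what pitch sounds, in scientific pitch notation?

F5

The capo raises the open D4 by 3 semitones to F4; fretting 12 more gives D4 + 3 + 12 = D4 + 15 semitones = F5.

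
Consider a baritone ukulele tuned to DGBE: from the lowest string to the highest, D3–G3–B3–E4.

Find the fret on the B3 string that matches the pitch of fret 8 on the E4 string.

13

Fret 8 on E4 is MIDI 64 + 8 = 72 (C5). On the B3 string (open MIDI 59), that pitch is 72 − 59 = fret 13.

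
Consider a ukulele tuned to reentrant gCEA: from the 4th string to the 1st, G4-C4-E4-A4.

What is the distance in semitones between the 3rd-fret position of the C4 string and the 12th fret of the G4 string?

16 semitones

C4 at fret 3 → D#4 (MIDI 63); G4 at fret 12 → G5 (MIDI 79).
63 − 79 = -16, so the two pitches are 16 semitones apart, with G5 the higher.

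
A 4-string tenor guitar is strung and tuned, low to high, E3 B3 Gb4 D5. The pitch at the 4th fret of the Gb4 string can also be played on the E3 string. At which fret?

Fret 4 on Gb4 is MIDI 66 + 4 = 70 (Bb4). On the E3 string (open MIDI 52), that pitch is 70 − 52 = fret 18.

18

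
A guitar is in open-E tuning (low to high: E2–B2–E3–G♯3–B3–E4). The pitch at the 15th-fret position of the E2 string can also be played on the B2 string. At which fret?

8

E2 at fret 15 is E2 + 15 semitones = G3.
The open B2 string is 7 semitones above the open E2, so the same pitch on the B2 string lies at fret 15 − 7 = 8.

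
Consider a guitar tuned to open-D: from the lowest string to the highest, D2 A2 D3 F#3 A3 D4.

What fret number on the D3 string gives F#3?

4

F#3 is 4 semitones above the open D3 (D–D#–E–F–F#), so it sits at fret 4.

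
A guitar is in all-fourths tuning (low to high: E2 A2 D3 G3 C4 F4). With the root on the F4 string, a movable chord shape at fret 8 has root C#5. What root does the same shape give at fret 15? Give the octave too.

Moving from fret 8 to fret 15 shifts the root by 7 semitones.
C#5 up 7 semitones is G#5.

G#5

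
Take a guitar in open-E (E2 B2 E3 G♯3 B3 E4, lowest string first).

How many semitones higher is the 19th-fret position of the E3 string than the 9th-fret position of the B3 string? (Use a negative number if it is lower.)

E3 at fret 19 → B4 (MIDI 71); B3 at fret 9 → G♯4 (MIDI 68).
71 − 68 = 3, so the two pitches are 3 semitones apart.

3 semitones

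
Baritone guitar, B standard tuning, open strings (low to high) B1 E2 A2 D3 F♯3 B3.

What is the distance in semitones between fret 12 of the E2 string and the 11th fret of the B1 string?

E2 at fret 12 → E3 (MIDI 52); B1 at fret 11 → A♯2 (MIDI 46).
52 − 46 = 6, so the two pitches are 6 semitones apart, with E3 the higher.

6 semitones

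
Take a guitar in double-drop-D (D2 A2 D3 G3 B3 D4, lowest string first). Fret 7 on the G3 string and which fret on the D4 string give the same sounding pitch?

0

Fret 7 on G3 is MIDI 55 + 7 = 62 (D4). On the D4 string (open MIDI 62), that pitch is 62 − 62 = fret 0.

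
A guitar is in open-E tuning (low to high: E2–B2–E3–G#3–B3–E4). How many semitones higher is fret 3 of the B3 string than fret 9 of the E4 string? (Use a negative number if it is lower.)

B3 at fret 3 → D4 (MIDI 62); E4 at fret 9 → C#5 (MIDI 73).
62 − 73 = -11, so the two pitches are 11 semitones apart.

-11 semitones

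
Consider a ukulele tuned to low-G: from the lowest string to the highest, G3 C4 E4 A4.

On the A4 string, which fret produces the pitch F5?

F5 is 8 semitones above the open A4 (A–A#–B–C–C#–D–D#–E–F), so it sits at fret 8.

8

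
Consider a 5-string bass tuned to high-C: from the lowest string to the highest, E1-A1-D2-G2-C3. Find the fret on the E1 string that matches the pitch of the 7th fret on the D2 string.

Fret 7 on D2 is MIDI 38 + 7 = 45 (A2). On the E1 string (open MIDI 28), that pitch is 45 − 28 = fret 17.

17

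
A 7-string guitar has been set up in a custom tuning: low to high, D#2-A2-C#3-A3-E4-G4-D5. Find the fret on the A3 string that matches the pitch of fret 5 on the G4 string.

15

G4 at fret 5 is G4 + 5 semitones = C5.
The open A3 string is 10 semitones below the open G4, so the same pitch on the A3 string lies at fret 5 + 10 = 15.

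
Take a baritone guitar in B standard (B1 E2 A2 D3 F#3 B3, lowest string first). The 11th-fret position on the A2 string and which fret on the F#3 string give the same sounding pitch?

A2 at fret 11 is A2 + 11 semitones = G#3.
The open F#3 string is 9 semitones above the open A2, so the same pitch on the F#3 string lies at fret 11 − 9 = 2.

2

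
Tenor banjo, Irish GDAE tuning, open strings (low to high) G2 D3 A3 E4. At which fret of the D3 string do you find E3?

2

E3 is 2 semitones above the open D3 (D–D#–E), so it sits at fret 2.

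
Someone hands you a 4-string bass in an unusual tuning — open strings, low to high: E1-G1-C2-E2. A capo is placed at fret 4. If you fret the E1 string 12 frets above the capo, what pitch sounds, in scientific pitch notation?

Ab2

The capo raises the open E1 by 4 semitones to Ab1; fretting 12 more gives E1 + 4 + 12 = E1 + 16 semitones = Ab2.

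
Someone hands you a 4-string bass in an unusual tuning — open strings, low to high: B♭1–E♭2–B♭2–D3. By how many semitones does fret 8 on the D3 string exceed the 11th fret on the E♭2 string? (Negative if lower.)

D3 at fret 8 → B♭3 (MIDI 58); E♭2 at fret 11 → D3 (MIDI 50).
58 − 50 = 8, so the two pitches are 8 semitones apart.

8 semitones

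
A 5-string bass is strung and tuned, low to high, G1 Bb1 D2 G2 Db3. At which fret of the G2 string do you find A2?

2

A2 is 2 semitones above the open G2 (G–Ab–A), so it sits at fret 2.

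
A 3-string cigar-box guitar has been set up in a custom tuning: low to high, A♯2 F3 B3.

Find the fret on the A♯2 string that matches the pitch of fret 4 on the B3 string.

B3 at fret 4 is B3 + 4 semitones = D♯4.
The open A♯2 string is 13 semitones below the open B3, so the same pitch on the A♯2 string lies at fret 4 + 13 = 17.

17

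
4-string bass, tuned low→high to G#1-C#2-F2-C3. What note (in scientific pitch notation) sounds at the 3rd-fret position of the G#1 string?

Each fret is one semitone, so G#1 + 3 = B1.

B1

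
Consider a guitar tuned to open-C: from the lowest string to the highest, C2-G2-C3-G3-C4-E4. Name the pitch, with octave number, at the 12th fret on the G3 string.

The open G3 string plus 12 semitones: G–G#–A–A#–…–F–F#–G.
The walk passes from B into C once, so the octave number goes from 3 to 4.

G4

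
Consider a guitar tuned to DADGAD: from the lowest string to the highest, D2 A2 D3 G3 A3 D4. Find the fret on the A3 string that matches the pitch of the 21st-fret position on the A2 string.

Fret 21 on A2 is MIDI 45 + 21 = 66 (F#4). On the A3 string (open MIDI 57), that pitch is 66 − 57 = fret 9.

9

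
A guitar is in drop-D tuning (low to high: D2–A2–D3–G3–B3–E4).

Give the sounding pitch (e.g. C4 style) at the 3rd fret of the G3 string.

Each fret is one semitone, so G3 + 3 = A♯3.
(Equivalently spelled B♭3.)

A♯3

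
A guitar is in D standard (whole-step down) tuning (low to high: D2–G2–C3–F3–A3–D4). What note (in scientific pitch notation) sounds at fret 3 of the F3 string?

G#3

The open F3 string plus 3 semitones: F–F#–G–G#.
No B→C boundary is crossed, so the octave stays at 3.
(Equivalently spelled Ab3.)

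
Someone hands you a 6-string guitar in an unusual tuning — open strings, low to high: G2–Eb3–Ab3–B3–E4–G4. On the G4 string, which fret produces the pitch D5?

7

D5 is 7 semitones above the open G4 (G–Ab–A–Bb–B–C–Db–D), so it sits at fret 7.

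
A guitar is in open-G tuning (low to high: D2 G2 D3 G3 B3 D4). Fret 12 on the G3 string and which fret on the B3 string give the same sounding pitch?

Fret 12 on G3 is MIDI 55 + 12 = 67 (G4). On the B3 string (open MIDI 59), that pitch is 67 − 59 = fret 8.

8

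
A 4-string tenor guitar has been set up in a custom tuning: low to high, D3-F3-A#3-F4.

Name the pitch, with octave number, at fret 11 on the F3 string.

F3 is MIDI 53. Adding 11 gives 64, which is E4.

E4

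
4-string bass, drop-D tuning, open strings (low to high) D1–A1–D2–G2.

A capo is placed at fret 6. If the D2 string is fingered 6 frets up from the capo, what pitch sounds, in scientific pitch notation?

D3

The capo raises the open D2 by 6 semitones to G#2; fretting 6 more gives D2 + 6 + 6 = D2 + 12 semitones = D3.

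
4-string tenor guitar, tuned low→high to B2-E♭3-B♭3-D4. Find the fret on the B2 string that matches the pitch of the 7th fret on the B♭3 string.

18

B♭3 at fret 7 is B♭3 + 7 semitones = F4.
The open B2 string is 11 semitones below the open B♭3, so the same pitch on the B2 string lies at fret 7 + 11 = 18.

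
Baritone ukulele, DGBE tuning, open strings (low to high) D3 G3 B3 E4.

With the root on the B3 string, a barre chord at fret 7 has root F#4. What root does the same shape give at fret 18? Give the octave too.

Moving from fret 7 to fret 18 shifts the root by 11 semitones.
F#4 up 11 semitones is F5.

F5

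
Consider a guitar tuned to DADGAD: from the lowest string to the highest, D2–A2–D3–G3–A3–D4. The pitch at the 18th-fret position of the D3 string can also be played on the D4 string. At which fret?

D3 at fret 18 is D3 + 18 semitones = G#4.
The open D4 string is 12 semitones above the open D3, so the same pitch on the D4 string lies at fret 18 − 12 = 6.

6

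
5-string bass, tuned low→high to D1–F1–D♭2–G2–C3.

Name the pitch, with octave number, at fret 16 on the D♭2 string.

D♭2 is MIDI 37. Adding 16 gives 53, which is F3.

F3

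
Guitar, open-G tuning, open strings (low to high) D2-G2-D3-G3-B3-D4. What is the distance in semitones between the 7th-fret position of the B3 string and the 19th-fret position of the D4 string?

15 semitones

B3 at fret 7 → F♯4 (MIDI 66); D4 at fret 19 → A5 (MIDI 81).
66 − 81 = -15, so the two pitches are 15 semitones apart, with A5 the higher.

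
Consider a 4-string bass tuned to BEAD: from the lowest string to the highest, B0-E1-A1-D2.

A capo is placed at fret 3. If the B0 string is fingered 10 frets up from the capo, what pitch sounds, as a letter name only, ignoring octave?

The capo raises the open B0 by 3 semitones to D1; fretting 10 more gives B0 + 3 + 10 = B0 + 13 semitones, landing on C.

C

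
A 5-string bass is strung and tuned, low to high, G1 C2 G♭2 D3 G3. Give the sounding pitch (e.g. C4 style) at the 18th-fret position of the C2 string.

G♭3

The open C2 string plus 18 semitones: C–Db–D–Eb–…–E–F–Gb.
The walk passes from B into C once, so the octave number goes from 2 to 3.
(Equivalently spelled F♯3.)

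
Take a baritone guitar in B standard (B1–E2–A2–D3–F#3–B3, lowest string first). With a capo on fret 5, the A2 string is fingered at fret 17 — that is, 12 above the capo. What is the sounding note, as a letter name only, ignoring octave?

The capo raises the open A2 by 5 semitones to D3; fretting 12 more gives A2 + 5 + 12 = A2 + 17 semitones, landing on D.

D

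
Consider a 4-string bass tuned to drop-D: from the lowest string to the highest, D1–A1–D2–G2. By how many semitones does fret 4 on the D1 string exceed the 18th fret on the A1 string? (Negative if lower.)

-21 semitones

D1 at fret 4 → F#1 (MIDI 30); A1 at fret 18 → D#3 (MIDI 51).
30 − 51 = -21, so the two pitches are 21 semitones apart.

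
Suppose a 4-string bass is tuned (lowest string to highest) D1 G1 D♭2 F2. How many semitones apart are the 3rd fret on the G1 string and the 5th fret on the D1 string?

3 semitones

G1 at fret 3 → B♭1 (MIDI 34); D1 at fret 5 → G1 (MIDI 31).
34 − 31 = 3, so the two pitches are 3 semitones apart, with B♭1 the higher.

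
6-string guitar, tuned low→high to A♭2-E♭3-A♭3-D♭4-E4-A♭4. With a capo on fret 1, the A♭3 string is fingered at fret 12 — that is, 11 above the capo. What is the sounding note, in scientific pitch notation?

A♭4

The capo raises the open A♭3 by 1 semitone to A3; fretting 11 more gives A♭3 + 1 + 11 = A♭3 + 12 semitones = A♭4.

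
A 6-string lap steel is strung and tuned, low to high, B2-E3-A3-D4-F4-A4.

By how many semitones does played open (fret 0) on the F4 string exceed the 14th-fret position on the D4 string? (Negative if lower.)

F4 at fret 0 → F4 (MIDI 65); D4 at fret 14 → E5 (MIDI 76).
65 − 76 = -11, so the two pitches are 11 semitones apart.

-11 semitones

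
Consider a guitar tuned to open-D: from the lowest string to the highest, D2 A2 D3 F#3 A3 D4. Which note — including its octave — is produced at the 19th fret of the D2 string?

The open D2 string plus 19 semitones: D–D#–E–F–…–G–G#–A.
The walk passes from B into C once, so the octave number goes from 2 to 3.

A3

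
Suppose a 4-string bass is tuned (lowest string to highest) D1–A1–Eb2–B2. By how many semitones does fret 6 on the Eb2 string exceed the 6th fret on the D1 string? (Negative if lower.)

Eb2 at fret 6 → A2 (MIDI 45); D1 at fret 6 → Ab1 (MIDI 32).
45 − 32 = 13, so the two pitches are 13 semitones apart.

13 semitones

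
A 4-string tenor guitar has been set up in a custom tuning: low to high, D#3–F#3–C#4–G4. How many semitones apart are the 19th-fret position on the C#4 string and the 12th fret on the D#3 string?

17 semitones

C#4 at fret 19 → G#5 (MIDI 80); D#3 at fret 12 → D#4 (MIDI 63).
80 − 63 = 17, so the two pitches are 17 semitones apart, with G#5 the higher.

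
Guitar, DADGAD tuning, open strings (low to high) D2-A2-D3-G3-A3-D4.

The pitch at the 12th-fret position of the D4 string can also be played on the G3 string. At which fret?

19

Fret 12 on D4 is MIDI 62 + 12 = 74 (D5). On the G3 string (open MIDI 55), that pitch is 74 − 55 = fret 19.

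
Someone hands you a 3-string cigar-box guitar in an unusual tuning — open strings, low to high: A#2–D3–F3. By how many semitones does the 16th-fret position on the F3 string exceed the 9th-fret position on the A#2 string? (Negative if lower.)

14 semitones

F3 at fret 16 → A4 (MIDI 69); A#2 at fret 9 → G3 (MIDI 55).
69 − 55 = 14, so the two pitches are 14 semitones apart.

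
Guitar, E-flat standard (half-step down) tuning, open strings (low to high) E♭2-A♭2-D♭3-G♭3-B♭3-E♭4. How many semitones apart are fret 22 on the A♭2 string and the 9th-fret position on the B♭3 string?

A♭2 at fret 22 → G♭4 (MIDI 66); B♭3 at fret 9 → G4 (MIDI 67).
66 − 67 = -1, so the two pitches are 1 semitone apart, with G4 the higher.

1 semitone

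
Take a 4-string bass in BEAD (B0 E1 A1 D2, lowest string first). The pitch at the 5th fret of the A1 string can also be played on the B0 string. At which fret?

A1 at fret 5 is A1 + 5 semitones = D2.
The open B0 string is 10 semitones below the open A1, so the same pitch on the B0 string lies at fret 5 + 10 = 15.

15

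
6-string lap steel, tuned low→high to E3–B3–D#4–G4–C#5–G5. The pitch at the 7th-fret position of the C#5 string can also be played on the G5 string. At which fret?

1

Fret 7 on C#5 is MIDI 73 + 7 = 80 (G#5). On the G5 string (open MIDI 79), that pitch is 80 − 79 = fret 1.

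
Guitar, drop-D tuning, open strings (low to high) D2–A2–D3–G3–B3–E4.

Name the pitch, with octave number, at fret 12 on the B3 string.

B3 is MIDI 59. Adding 12 gives 71, which is B4.

B4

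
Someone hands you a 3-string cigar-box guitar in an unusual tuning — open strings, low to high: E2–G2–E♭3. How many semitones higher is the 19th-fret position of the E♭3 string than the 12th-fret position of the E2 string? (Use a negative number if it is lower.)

E♭3 at fret 19 → B♭4 (MIDI 70); E2 at fret 12 → E3 (MIDI 52).
70 − 52 = 18, so the two pitches are 18 semitones apart.

18 semitones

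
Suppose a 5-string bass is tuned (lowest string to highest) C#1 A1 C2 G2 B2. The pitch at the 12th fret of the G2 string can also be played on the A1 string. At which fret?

22

G2 at fret 12 is G2 + 12 semitones = G3.
The open A1 string is 10 semitones below the open G2, so the same pitch on the A1 string lies at fret 12 + 10 = 22.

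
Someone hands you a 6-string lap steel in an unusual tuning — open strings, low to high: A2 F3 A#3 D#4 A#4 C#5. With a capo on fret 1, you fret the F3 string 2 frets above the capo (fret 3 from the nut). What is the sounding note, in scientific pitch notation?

G#3

The capo raises the open F3 by 1 semitone to F#3; fretting 2 more gives F3 + 1 + 2 = F3 + 3 semitones = G#3.
(Also written Ab.)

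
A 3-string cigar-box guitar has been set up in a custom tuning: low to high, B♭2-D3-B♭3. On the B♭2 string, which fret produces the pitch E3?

E3 is 6 semitones above the open B♭2 (Bb–B–C–Db–D–Eb–E), so it sits at fret 6.

6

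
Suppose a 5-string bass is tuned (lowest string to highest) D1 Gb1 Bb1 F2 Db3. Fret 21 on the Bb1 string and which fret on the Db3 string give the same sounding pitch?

6

Bb1 at fret 21 is Bb1 + 21 semitones = G3.
The open Db3 string is 15 semitones above the open Bb1, so the same pitch on the Db3 string lies at fret 21 − 15 = 6.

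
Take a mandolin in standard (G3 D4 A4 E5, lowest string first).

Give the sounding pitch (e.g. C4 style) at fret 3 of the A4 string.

C5

Each fret is one semitone, so A4 + 3 = C5.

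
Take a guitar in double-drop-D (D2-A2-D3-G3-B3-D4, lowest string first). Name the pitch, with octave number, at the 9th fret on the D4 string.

B4

D4 is MIDI 62. Adding 9 gives 71, which is B4.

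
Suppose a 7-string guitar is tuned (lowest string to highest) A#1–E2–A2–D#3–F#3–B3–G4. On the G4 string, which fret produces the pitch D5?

7

D5 is 7 semitones above the open G4 (G–G#–A–A#–B–C–C#–D), so it sits at fret 7.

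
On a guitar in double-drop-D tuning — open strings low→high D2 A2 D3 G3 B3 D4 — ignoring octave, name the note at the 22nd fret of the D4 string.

C

The open D4 string plus 22 semitones: D–D#–E–F–…–A#–B–C.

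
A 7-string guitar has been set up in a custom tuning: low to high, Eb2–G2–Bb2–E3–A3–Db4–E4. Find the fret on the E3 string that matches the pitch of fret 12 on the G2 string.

Fret 12 on G2 is MIDI 43 + 12 = 55 (G3). On the E3 string (open MIDI 52), that pitch is 55 − 52 = fret 3.

3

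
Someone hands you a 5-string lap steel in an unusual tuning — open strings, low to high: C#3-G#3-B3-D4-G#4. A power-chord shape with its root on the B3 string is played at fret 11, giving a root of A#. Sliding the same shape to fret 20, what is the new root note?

Moving from fret 11 to fret 20 shifts the root by 9 semitones.
A# up 9 semitones is G.

G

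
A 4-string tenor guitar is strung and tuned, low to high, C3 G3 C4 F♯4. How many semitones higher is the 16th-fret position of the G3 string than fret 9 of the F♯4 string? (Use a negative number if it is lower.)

G3 at fret 16 → B4 (MIDI 71); F♯4 at fret 9 → D♯5 (MIDI 75).
71 − 75 = -4, so the two pitches are 4 semitones apart.

-4 semitones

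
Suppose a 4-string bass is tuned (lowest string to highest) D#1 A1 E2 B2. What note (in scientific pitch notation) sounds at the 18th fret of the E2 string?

The open E2 string plus 18 semitones: E–F–F#–G–…–G#–A–A#.
The walk passes from B into C once, so the octave number goes from 2 to 3.

A#3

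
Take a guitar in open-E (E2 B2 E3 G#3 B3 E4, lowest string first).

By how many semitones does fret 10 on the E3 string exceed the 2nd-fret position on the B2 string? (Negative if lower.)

13 semitones

E3 at fret 10 → D4 (MIDI 62); B2 at fret 2 → C#3 (MIDI 49).
62 − 49 = 13, so the two pitches are 13 semitones apart.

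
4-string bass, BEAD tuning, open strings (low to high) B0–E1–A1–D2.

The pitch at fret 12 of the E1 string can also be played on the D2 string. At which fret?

2

Fret 12 on E1 is MIDI 28 + 12 = 40 (E2). On the D2 string (open MIDI 38), that pitch is 40 − 38 = fret 2.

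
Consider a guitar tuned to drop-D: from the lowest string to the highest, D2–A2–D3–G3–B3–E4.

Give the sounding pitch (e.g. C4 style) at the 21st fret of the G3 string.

E5

G3 is MIDI 55. Adding 21 gives 76, which is E5.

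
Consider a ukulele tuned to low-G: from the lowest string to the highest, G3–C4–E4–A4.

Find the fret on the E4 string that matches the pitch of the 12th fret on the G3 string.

G3 at fret 12 is G3 + 12 semitones = G4.
The open E4 string is 9 semitones above the open G3, so the same pitch on the E4 string lies at fret 12 − 9 = 3.

3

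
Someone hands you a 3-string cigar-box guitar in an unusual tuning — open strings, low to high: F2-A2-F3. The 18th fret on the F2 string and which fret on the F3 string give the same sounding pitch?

6

Fret 18 on F2 is MIDI 41 + 18 = 59 (B3). On the F3 string (open MIDI 53), that pitch is 59 − 53 = fret 6.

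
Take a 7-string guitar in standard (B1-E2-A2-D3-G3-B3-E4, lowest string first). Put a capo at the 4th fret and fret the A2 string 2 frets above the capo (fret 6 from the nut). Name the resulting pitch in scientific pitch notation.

The capo raises the open A2 by 4 semitones to C♯3; fretting 2 more gives A2 + 4 + 2 = A2 + 6 semitones = D♯3.
(Also written E♭.)

D♯3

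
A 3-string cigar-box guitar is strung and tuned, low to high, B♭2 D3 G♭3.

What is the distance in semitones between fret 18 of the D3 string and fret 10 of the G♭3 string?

D3 at fret 18 → A♭4 (MIDI 68); G♭3 at fret 10 → E4 (MIDI 64).
68 − 64 = 4, so the two pitches are 4 semitones apart, with A♭4 the higher.

4 semitones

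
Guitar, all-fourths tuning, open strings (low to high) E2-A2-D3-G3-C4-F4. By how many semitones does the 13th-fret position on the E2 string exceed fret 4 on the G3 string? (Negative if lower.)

-6 semitones

E2 at fret 13 → F3 (MIDI 53); G3 at fret 4 → B3 (MIDI 59).
53 − 59 = -6, so the two pitches are 6 semitones apart.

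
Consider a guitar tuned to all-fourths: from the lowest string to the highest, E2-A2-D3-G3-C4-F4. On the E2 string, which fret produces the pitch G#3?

G#3 is 16 semitones above the open E2 (E–F–F#–G–…–F#–G–G#), so it sits at fret 16.

16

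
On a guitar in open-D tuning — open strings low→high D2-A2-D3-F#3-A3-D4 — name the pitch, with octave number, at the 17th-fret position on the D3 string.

G4

D3 is MIDI 50. Adding 17 gives 67, which is G4.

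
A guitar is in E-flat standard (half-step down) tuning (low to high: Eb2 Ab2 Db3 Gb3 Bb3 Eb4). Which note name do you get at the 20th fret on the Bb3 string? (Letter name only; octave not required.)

The open Bb3 string plus 20 semitones: Bb–B–C–Db–…–E–F–Gb.
(Equivalently spelled F#.)

Gb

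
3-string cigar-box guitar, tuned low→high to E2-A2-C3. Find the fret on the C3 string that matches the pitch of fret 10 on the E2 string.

Fret 10 on E2 is MIDI 40 + 10 = 50 (D3). On the C3 string (open MIDI 48), that pitch is 50 − 48 = fret 2.

2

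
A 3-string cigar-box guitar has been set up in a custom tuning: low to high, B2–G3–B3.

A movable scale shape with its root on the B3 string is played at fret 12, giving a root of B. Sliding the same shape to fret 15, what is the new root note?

D

Moving from fret 12 to fret 15 shifts the root by 3 semitones.
B up 3 semitones is D.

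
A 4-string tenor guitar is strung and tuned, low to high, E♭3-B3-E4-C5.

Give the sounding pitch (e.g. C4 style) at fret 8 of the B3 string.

Each fret is one semitone, so B3 + 8 = G4.

G4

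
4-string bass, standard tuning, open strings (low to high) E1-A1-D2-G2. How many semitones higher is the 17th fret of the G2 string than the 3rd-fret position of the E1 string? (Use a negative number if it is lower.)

G2 at fret 17 → C4 (MIDI 60); E1 at fret 3 → G1 (MIDI 31).
60 − 31 = 29, so the two pitches are 29 semitones apart.

29 semitones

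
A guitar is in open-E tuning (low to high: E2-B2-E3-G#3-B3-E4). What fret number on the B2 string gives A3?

A3 is 10 semitones above the open B2 (B–C–C#–D–…–G–G#–A), so it sits at fret 10.

10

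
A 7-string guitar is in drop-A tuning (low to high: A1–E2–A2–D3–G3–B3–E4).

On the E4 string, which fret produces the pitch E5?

12

E5 is 12 semitones above the open E4 (E–F–F#–G–…–D–D#–E), so it sits at fret 12.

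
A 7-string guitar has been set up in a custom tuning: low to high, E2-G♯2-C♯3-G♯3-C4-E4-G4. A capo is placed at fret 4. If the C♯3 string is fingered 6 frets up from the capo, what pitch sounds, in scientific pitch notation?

The capo raises the open C♯3 by 4 semitones to F3; fretting 6 more gives C♯3 + 4 + 6 = C♯3 + 10 semitones = B3.

B3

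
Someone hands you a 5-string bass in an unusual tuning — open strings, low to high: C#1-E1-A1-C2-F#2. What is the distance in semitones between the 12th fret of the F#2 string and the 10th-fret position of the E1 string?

F#2 at fret 12 → F#3 (MIDI 54); E1 at fret 10 → D2 (MIDI 38).
54 − 38 = 16, so the two pitches are 16 semitones apart, with F#3 the higher.

16 semitones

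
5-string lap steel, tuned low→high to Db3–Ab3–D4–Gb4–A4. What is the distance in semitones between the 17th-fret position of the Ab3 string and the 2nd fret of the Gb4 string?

Ab3 at fret 17 → Db5 (MIDI 73); Gb4 at fret 2 → Ab4 (MIDI 68).
73 − 68 = 5, so the two pitches are 5 semitones apart, with Db5 the higher.

5 semitones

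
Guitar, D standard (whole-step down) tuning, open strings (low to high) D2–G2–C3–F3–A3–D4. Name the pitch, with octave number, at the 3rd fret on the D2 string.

D2 is MIDI 38. Adding 3 gives 41, which is F2.

F2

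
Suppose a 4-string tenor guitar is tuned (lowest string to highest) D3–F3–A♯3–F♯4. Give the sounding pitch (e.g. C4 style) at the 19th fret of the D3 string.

Each fret is one semitone, so D3 + 19 = A4.

A4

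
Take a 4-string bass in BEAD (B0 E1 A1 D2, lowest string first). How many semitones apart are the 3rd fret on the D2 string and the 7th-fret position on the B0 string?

D2 at fret 3 → F2 (MIDI 41); B0 at fret 7 → F#1 (MIDI 30).
41 − 30 = 11, so the two pitches are 11 semitones apart, with F2 the higher.

11 semitones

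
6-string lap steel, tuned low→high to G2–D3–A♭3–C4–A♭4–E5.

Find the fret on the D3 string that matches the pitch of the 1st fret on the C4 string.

11

C4 at fret 1 is C4 + 1 semitone = D♭4.
The open D3 string is 10 semitones below the open C4, so the same pitch on the D3 string lies at fret 1 + 10 = 11.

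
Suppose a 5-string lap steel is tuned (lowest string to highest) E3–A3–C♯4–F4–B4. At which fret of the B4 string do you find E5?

5

E5 is 5 semitones above the open B4 (B–C–C#–D–D#–E), so it sits at fret 5.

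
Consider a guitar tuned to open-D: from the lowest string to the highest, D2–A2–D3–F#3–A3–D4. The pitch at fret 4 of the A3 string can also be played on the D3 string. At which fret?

11

Fret 4 on A3 is MIDI 57 + 4 = 61 (C#4). On the D3 string (open MIDI 50), that pitch is 61 − 50 = fret 11.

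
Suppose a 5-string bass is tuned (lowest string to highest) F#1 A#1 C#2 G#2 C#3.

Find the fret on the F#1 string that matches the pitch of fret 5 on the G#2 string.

19

G#2 at fret 5 is G#2 + 5 semitones = C#3.
The open F#1 string is 14 semitones below the open G#2, so the same pitch on the F#1 string lies at fret 5 + 14 = 19.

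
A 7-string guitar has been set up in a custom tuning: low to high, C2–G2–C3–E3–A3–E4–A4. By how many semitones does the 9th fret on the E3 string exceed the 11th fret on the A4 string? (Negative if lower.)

-19 semitones

E3 at fret 9 → Db4 (MIDI 61); A4 at fret 11 → Ab5 (MIDI 80).
61 − 80 = -19, so the two pitches are 19 semitones apart.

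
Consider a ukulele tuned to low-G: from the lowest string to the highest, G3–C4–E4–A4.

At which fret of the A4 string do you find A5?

12

A5 is 12 semitones above the open A4 (A–A#–B–C–…–G–G#–A), so it sits at fret 12.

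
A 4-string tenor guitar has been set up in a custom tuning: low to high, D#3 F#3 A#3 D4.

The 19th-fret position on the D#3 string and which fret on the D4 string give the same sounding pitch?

8

D#3 at fret 19 is D#3 + 19 semitones = A#4.
The open D4 string is 11 semitones above the open D#3, so the same pitch on the D4 string lies at fret 19 − 11 = 8.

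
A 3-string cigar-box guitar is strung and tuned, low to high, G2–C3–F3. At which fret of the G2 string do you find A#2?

3

A#2 is 3 semitones above the open G2 (G–G#–A–A#), so it sits at fret 3.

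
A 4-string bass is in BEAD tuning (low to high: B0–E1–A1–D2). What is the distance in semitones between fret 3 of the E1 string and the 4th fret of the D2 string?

E1 at fret 3 → G1 (MIDI 31); D2 at fret 4 → F#2 (MIDI 42).
31 − 42 = -11, so the two pitches are 11 semitones apart, with F#2 the higher.

11 semitones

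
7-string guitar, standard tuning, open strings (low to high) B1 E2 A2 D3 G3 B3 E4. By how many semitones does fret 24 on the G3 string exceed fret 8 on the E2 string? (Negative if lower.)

31 semitones

G3 at fret 24 → G5 (MIDI 79); E2 at fret 8 → C3 (MIDI 48).
79 − 48 = 31, so the two pitches are 31 semitones apart.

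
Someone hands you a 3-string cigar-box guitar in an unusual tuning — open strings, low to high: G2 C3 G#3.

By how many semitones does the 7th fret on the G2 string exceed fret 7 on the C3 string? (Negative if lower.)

-5 semitones

G2 at fret 7 → D3 (MIDI 50); C3 at fret 7 → G3 (MIDI 55).
50 − 55 = -5, so the two pitches are 5 semitones apart.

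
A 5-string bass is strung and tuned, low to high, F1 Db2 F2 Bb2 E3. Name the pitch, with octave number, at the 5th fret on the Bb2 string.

Each fret is one semitone, so Bb2 + 5 = Eb3.
(Equivalently spelled D#3.)

Eb3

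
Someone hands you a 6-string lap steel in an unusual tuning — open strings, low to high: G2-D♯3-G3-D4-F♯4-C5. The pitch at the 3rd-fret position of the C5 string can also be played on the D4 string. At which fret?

Fret 3 on C5 is MIDI 72 + 3 = 75 (D♯5). On the D4 string (open MIDI 62), that pitch is 75 − 62 = fret 13.

13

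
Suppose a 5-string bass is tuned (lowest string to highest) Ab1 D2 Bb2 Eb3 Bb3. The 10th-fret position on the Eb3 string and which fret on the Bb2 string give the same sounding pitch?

Eb3 at fret 10 is Eb3 + 10 semitones = Db4.
The open Bb2 string is 5 semitones below the open Eb3, so the same pitch on the Bb2 string lies at fret 10 + 5 = 15.

15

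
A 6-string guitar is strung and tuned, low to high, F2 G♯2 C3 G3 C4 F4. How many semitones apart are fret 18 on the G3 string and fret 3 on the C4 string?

10 semitones

G3 at fret 18 → C♯5 (MIDI 73); C4 at fret 3 → D♯4 (MIDI 63).
73 − 63 = 10, so the two pitches are 10 semitones apart, with C♯5 the higher.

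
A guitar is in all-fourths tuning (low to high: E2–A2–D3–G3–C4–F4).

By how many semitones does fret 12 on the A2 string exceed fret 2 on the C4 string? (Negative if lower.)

-5 semitones

A2 at fret 12 → A3 (MIDI 57); C4 at fret 2 → D4 (MIDI 62).
57 − 62 = -5, so the two pitches are 5 semitones apart.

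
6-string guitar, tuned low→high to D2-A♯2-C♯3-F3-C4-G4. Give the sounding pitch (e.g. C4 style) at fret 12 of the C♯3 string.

C♯4

C♯3 is MIDI 49. Adding 12 gives 61, which is C♯4.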